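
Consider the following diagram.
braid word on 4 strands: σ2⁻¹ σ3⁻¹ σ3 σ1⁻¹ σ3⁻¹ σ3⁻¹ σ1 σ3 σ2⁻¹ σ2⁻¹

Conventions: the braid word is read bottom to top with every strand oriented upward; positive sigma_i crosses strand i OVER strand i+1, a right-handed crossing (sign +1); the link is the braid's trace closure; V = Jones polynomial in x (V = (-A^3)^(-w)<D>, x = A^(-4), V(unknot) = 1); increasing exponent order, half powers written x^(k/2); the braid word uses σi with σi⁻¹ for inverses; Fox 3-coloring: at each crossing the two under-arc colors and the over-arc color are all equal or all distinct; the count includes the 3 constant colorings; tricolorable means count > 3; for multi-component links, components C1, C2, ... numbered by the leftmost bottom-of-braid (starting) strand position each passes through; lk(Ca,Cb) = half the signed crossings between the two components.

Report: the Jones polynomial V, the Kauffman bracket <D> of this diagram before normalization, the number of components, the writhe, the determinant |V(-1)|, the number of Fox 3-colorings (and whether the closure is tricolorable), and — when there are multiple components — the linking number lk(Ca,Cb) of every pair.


V = x^(-9/2) - x^(-5/2) - x^(-3/2) - x^(-1/2)
<D> = -A^-10 - A^-6 - A^-2 + A^6 (w = -4)
2 components over 10 crossings, w = -4
lk(C1,C2): 0
27 Fox colorings among 3^10, |V(-1)| = 0: tricolorable
why: summing lk over 1 pair gives 0


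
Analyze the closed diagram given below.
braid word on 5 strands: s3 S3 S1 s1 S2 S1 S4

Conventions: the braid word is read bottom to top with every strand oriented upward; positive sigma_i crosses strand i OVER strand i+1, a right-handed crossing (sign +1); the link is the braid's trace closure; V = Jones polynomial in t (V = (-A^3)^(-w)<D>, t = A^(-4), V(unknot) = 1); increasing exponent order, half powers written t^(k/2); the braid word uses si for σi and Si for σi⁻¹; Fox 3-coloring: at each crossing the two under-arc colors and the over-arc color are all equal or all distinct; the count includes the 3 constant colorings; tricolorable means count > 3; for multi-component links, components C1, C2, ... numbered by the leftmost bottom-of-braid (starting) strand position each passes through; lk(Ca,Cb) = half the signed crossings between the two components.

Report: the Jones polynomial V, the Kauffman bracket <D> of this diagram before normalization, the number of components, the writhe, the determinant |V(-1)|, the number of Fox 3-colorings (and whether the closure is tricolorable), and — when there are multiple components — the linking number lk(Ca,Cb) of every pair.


Jones polynomial: V(t) = -t^(-1/2) - t^(1/2)
<D> = A^-11 + A^-7; writhe -3
components 2, writhe -3 (7 crossings)
linking number lk(C1,C2) = 0
3-colorings: 9 of 3^7, det 0 — tricolorable
note: palindromic: swapping t for 1/t fixes V


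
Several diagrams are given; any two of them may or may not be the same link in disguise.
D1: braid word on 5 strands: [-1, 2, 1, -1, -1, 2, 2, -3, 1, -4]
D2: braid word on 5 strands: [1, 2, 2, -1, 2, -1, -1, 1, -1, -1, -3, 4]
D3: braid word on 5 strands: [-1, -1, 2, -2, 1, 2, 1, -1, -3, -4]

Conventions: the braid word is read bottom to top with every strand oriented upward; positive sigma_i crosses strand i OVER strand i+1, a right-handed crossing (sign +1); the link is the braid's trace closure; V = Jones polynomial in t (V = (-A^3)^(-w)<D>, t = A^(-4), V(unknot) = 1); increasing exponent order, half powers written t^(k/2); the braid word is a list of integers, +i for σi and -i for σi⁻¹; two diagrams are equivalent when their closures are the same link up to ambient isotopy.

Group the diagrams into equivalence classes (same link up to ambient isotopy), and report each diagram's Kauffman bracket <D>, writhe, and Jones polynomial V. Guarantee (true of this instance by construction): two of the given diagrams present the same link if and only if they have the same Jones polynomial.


equivalence classes: {D1} | {D2} | {D3}
D1 (bracket -A^-16 + A^-12 + A^-4; 10 crossings at w = 0): V = t + t^3 - t^4
D2 (bracket -A^-12 + 2A^-8 - 2A^-4 + 3 - 2A^4 + 2A^8 - A^12; 12 crossings at w = 0): V = -t^-3 + 2t^-2 - 2t^-1 + 3 - 2t + 2t^2 - t^3
V(D3) = 1  (w -2, c 10, <D> = A^-6)
observation: 3 values of V(t) split the 3 diagrams


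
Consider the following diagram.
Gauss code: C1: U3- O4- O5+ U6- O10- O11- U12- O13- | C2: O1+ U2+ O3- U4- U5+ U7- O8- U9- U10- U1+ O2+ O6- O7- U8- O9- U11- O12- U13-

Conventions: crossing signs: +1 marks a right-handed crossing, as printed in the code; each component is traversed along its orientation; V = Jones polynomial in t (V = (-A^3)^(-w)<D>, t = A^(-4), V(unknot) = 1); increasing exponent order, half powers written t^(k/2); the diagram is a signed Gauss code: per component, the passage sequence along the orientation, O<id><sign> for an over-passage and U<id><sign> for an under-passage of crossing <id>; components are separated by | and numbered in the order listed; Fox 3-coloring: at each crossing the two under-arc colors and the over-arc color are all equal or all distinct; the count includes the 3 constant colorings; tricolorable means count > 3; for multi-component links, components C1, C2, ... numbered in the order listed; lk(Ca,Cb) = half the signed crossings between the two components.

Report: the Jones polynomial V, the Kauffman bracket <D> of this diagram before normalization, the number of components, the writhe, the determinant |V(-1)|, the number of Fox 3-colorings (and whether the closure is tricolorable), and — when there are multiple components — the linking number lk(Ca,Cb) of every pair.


V = -t^(-17/2) + t^(-15/2) - t^(-13/2) + t^(-11/2) - t^(-9/2) - t^(-5/2)
<D> = A^-11 + A^-3 - A + A^5 - A^9 + A^13 (w = -7)
2 components over 13 crossings, w = -7
lk(C1,C2): -3
9 Fox colorings among 3^13, |V(-1)| = 6: tricolorable
why: w = -7 shifts under R1 moves; the (-A^3)^(7) factor cancels that in V


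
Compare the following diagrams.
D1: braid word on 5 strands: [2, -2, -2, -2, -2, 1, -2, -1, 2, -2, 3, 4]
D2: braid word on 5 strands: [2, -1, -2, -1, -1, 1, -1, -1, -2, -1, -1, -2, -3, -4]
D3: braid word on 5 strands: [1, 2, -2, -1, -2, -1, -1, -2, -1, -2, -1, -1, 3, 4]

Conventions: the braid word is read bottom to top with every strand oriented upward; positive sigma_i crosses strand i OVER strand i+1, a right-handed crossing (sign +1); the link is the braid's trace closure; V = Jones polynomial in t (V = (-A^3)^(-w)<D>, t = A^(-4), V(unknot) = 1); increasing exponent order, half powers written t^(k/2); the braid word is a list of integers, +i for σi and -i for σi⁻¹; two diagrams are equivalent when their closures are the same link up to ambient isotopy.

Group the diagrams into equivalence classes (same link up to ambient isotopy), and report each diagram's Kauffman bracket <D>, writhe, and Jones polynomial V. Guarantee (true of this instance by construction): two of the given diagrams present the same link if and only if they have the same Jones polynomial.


classes: {D1} | {D2, D3}
V(D1) = -t^-4 + t^-3 + t^-1  [12 crossings, <D> = A^-2 + A^6 - A^10, w = -2]
D2 (bracket A^-18 + A^-10 - A^2; 14 crossings at w = -10): V = -t^-8 + t^-5 + t^-3
V(D3) = -t^-8 + t^-5 + t^-3  (w -6, c 14, <D> = A^-6 + A^2 - A^14)
insight: comparing 3 Jones polynomials yields 2 groups


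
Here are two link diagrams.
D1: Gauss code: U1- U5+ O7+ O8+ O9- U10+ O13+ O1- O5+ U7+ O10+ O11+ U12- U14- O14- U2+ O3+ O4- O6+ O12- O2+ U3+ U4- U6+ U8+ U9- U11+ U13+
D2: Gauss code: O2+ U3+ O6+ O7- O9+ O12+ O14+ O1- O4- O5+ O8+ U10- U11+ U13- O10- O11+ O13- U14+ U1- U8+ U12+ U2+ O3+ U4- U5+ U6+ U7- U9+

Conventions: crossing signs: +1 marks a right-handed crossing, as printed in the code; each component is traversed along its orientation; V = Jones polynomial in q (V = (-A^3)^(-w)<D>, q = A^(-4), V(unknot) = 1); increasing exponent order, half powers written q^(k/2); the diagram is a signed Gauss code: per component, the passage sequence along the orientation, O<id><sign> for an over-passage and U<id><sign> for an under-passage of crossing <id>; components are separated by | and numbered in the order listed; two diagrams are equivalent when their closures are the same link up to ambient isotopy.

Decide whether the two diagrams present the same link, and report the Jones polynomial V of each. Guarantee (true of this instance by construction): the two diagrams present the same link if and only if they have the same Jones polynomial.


equivalent: yes
D1 (bracket -A^-4 + 1 + A^8; 14 crossings at w = +4): V = q + q^3 - q^4
V(D2) = q + q^3 - q^4  (w +4, c 14, <D> = -A^-4 + 1 + A^8)
key observation: one V(q) for all 2 diagrams — one class (guaranteed)


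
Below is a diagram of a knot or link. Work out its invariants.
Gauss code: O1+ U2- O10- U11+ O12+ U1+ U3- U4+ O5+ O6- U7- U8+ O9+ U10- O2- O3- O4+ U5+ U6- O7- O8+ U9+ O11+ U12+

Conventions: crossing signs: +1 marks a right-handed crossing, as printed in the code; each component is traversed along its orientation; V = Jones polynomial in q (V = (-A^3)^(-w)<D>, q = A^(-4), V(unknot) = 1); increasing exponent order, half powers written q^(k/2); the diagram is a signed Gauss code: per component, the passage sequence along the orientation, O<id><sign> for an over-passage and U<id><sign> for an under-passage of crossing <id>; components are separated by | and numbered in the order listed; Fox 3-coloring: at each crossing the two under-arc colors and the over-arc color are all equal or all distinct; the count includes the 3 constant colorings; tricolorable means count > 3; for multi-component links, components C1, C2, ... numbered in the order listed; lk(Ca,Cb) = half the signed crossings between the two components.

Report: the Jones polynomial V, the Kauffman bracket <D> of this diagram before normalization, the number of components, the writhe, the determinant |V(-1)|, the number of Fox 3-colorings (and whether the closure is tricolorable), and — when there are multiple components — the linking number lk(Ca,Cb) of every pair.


V(q) = q^-1 - 1 + 2q - 2q^2 + 2q^3 - 2q^4 + q^5
bracket: A^-14 - 2A^-10 + 2A^-6 - 2A^-2 + 2A^2 - A^6 + A^10, w = +2
1 component, writhe +2, over 12 crossings
det 11, colorings 3 of 3^12 — not tricolorable
observation: w = +2 (over 12 crossings) is diagram-only; (-A^3)^(-2) removes it from V


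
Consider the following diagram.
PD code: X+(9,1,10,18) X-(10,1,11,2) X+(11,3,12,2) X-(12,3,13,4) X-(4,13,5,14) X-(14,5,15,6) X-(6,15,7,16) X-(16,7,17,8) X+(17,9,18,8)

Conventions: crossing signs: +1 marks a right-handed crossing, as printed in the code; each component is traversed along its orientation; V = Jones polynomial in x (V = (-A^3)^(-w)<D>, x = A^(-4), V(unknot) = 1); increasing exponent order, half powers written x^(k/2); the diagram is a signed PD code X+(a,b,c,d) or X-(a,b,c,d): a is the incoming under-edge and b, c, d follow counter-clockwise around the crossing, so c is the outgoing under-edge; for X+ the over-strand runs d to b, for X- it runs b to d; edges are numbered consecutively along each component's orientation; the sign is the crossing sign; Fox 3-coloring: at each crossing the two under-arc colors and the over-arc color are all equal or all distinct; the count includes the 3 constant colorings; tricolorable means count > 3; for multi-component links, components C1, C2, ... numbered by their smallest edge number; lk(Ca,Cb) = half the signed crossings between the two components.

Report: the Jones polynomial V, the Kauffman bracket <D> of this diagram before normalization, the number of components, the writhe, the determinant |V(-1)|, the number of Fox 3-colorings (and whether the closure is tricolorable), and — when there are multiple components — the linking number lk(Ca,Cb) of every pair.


Jones polynomial: V(x) = -x^-4 + x^-3 + x^-1
<D> = -A^-5 - A^3 + A^7; writhe -3
components 1, writhe -3 (9 crossings)
3-colorings: 9 of 3^9, det 3 — tricolorable
note: w = -3 shifts under R1 moves; the (-A^3)^(3) factor cancels that in V


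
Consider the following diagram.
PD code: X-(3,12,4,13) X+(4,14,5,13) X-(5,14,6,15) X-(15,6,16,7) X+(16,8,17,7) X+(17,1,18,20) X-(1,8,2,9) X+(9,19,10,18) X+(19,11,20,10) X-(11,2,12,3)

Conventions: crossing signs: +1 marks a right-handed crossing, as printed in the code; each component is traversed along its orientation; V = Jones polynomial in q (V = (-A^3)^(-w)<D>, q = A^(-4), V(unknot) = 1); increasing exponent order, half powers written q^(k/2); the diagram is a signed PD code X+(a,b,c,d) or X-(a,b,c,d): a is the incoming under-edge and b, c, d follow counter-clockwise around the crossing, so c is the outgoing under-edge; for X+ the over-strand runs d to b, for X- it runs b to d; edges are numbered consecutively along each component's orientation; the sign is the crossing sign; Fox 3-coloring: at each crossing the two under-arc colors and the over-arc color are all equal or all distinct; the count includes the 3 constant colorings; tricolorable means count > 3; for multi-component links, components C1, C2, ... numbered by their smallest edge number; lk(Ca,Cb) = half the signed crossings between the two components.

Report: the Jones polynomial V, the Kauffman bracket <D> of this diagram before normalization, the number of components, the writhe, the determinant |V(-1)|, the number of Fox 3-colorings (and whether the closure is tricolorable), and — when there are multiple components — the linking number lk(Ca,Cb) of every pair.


V(q) = -q^-3 + 2q^-2 - 2q^-1 + 3 - 2q + 2q^2 - q^3
bracket: -A^-12 + 2A^-8 - 2A^-4 + 3 - 2A^4 + 2A^8 - A^12, w = 0
1 component, writhe 0, over 10 crossings
det 13, colorings 3 of 3^10 — not tricolorable
observation: w = 0 (over 10 crossings) is diagram-only; (-A^3)^(0) removes it from V


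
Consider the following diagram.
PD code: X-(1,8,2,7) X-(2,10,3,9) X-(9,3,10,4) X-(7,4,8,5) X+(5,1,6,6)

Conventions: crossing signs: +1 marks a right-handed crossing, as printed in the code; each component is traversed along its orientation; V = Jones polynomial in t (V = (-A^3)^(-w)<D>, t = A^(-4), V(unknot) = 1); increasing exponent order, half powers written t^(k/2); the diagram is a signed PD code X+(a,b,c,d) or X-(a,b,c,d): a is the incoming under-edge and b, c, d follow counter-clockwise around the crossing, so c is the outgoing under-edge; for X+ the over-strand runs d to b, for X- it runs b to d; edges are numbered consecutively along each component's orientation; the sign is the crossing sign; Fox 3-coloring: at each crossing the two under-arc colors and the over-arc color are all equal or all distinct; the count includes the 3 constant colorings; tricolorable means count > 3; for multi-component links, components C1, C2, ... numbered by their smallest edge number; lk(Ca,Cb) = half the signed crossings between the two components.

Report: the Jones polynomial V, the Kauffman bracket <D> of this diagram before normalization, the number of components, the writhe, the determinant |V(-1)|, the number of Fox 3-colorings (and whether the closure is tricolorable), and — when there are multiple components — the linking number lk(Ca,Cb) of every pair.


Jones polynomial: V(t) = t^-5 + 2t^-3 + t^-1
<D> = -A^-5 - 2A^3 - A^11; writhe -3
components 3, writhe -3 (5 crossings)
linking number lk(C1,C2) = -1
lk(C1,C3): -1
lk(C2,C3) = 0
3-colorings: 3 of 3^5, det 4 — not tricolorable
note: summing lk over 3 pairs gives -2


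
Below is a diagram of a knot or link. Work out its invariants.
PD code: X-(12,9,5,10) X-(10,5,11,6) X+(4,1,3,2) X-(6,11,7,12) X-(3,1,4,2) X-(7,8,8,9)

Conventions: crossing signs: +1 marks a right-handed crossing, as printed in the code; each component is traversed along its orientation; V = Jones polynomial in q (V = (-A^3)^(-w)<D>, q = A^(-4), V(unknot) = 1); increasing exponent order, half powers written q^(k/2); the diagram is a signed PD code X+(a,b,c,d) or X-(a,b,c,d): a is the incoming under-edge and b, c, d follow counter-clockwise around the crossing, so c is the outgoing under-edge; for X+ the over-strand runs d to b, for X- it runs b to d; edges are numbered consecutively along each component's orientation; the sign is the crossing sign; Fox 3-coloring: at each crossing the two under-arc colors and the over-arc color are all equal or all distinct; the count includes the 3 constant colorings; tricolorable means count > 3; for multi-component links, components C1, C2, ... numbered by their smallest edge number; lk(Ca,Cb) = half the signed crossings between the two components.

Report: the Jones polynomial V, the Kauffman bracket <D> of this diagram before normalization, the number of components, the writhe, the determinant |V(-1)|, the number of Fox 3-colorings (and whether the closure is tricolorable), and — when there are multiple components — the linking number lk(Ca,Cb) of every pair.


V = -q^-5 - q^-4 + q^-3 + 2q^-2 + 2q^-1 + 1
<D> = A^-12 + 2A^-8 + 2A^-4 + 1 - A^4 - A^8 (w = -4)
3 components over 6 crossings, w = -4
lk(C1,C2): 0
lk(C1,C3) = 0
linking number lk(C2,C3) = 0
81 Fox colorings among 3^7, |V(-1)| = 0: tricolorable
why: summing lk over 3 pairs gives 0


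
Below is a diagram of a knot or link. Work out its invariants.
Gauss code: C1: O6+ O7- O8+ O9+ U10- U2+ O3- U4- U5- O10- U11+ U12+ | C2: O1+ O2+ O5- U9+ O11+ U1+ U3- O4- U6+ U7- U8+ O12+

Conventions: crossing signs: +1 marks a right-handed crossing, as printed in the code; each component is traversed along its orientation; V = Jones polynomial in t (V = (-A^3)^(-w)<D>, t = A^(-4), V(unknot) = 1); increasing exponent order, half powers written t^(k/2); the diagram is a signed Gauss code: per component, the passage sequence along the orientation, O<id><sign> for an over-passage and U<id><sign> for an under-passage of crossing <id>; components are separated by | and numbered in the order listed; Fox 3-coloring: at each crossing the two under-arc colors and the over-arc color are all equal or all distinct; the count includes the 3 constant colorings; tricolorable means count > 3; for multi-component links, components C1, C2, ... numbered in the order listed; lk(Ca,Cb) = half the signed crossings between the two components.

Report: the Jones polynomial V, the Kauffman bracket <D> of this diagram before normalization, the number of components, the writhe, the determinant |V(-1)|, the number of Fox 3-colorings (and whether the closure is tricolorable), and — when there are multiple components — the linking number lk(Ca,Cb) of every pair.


V = t^(-5/2) - 2t^(-3/2) + 2t^(-1/2) - 4t^(1/2) + 3t^(3/2) - 3t^(5/2) + 2t^(7/2) - t^(9/2)
<D> = -A^-12 + 2A^-8 - 3A^-4 + 3 - 4A^4 + 2A^8 - 2A^12 + A^16 (w = +2)
2 components over 12 crossings, w = +2
lk(C1,C2): +1
9 Fox colorings among 3^12, |V(-1)| = 18: tricolorable
why: w = +2 shifts under R1 moves; the (-A^3)^(-2) factor cancels that in V


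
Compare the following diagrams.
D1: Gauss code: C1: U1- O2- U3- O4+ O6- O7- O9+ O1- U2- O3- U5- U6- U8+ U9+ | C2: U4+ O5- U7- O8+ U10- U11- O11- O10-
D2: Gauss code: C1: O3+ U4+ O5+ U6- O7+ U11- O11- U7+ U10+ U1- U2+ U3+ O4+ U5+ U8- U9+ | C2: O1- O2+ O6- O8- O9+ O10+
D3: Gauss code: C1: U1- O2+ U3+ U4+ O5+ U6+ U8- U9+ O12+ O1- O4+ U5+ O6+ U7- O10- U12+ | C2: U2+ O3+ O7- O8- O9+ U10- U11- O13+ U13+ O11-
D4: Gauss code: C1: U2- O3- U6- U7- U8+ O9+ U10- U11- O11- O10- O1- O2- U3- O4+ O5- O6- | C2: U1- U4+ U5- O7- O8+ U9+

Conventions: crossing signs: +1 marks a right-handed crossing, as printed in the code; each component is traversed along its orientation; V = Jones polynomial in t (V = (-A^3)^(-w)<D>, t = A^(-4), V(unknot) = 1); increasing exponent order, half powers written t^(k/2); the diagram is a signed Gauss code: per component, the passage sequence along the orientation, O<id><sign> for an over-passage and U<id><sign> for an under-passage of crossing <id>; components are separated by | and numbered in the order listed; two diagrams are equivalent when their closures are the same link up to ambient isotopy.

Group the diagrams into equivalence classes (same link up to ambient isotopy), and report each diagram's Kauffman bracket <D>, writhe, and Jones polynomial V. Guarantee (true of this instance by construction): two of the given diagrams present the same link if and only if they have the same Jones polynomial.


classes: {D1, D4} | {D2, D3}
V(D1) = t^(-9/2) - t^(-5/2) - t^(-3/2) - t^(-1/2)  [11 crossings, <D> = A^-13 + A^-9 + A^-5 - A^3, w = -5]
V(D2) = -t^(1/2) - t^(3/2) - t^(5/2) + t^(9/2)  (w +3, c 11, <D> = -A^-9 + A^-1 + A^3 + A^7)
D3 (bracket -A^-9 + A^-1 + A^3 + A^7; 13 crossings at w = +3): V = -t^(1/2) - t^(3/2) - t^(5/2) + t^(9/2)
V(D4) = t^(-9/2) - t^(-5/2) - t^(-3/2) - t^(-1/2)  [11 crossings, <D> = A^-13 + A^-9 + A^-5 - A^3, w = -5]
note: 2 values of V(t) split the 4 diagrams


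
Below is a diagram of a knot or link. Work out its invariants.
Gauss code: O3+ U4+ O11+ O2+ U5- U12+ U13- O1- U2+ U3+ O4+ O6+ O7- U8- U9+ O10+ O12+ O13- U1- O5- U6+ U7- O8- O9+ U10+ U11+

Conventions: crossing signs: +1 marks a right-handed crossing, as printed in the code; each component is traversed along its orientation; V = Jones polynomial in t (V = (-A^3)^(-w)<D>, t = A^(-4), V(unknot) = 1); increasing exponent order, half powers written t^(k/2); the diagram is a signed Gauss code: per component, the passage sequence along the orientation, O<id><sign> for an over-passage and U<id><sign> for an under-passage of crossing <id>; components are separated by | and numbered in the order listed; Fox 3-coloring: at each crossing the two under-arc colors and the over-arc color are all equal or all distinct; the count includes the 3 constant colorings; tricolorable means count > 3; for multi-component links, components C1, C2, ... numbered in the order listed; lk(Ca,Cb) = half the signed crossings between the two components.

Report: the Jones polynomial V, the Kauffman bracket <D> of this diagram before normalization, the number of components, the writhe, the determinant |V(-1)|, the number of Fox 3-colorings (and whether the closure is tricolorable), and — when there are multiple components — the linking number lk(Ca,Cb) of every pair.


Jones polynomial: V(t) = t^-1 - 1 + 2t - 2t^2 + 2t^3 - 2t^4 + t^5
<D> = -A^-11 + 2A^-7 - 2A^-3 + 2A - 2A^5 + A^9 - A^13; writhe +3
components 1, writhe +3 (13 crossings)
3-colorings: 3 of 3^13, det 11 — not tricolorable
note: w = +3 shifts under R1 moves; the (-A^3)^(-3) factor cancels that in V


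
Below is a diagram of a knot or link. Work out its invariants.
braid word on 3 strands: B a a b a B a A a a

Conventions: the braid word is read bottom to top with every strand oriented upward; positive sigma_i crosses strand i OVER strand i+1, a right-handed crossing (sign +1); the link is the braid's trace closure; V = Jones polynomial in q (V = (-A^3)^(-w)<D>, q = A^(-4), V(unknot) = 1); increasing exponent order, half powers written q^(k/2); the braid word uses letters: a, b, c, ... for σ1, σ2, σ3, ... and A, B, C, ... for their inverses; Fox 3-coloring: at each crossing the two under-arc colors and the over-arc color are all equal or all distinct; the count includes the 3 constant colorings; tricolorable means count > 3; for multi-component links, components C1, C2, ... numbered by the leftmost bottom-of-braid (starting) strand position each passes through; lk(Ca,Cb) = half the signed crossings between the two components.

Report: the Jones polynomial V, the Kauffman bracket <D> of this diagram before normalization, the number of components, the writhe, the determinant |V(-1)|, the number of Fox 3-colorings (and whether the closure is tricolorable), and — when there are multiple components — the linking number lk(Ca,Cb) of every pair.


V = q + q^3 - q^4
<D> = -A^-4 + 1 + A^8 (w = +4)
1 component over 10 crossings, w = +4
9 Fox colorings among 3^10, |V(-1)| = 3: tricolorable
why: det 3 = |V(-1)|; divisible by 3, so tricolorable


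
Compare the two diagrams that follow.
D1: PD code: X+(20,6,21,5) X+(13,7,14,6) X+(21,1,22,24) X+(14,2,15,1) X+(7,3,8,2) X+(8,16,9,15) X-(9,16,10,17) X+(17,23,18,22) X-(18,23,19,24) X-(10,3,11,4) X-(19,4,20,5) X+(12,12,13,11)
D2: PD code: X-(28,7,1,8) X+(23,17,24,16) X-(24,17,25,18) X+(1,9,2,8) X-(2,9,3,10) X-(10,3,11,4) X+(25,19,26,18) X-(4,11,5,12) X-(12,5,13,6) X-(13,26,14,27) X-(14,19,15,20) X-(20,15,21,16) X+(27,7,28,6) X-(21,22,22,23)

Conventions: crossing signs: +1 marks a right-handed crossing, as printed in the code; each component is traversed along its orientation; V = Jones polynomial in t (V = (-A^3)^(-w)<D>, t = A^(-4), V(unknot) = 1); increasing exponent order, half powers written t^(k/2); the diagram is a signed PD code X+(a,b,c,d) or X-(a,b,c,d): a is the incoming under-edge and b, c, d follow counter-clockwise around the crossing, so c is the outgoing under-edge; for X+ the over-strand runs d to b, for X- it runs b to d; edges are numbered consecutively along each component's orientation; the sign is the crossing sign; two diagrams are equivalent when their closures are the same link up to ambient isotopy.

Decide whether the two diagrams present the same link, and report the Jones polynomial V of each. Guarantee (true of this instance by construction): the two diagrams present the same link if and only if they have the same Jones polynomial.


equivalent: no
V(D1) = 1  (w +4, c 12, <D> = A^12)
V(D2) = -t^-4 + t^-3 + t^-1  [14 crossings, <D> = A^-14 + A^-6 - A^-2, w = -6]
key observation: 2 classes among 2 diagrams; unequal V(t) rules out equality


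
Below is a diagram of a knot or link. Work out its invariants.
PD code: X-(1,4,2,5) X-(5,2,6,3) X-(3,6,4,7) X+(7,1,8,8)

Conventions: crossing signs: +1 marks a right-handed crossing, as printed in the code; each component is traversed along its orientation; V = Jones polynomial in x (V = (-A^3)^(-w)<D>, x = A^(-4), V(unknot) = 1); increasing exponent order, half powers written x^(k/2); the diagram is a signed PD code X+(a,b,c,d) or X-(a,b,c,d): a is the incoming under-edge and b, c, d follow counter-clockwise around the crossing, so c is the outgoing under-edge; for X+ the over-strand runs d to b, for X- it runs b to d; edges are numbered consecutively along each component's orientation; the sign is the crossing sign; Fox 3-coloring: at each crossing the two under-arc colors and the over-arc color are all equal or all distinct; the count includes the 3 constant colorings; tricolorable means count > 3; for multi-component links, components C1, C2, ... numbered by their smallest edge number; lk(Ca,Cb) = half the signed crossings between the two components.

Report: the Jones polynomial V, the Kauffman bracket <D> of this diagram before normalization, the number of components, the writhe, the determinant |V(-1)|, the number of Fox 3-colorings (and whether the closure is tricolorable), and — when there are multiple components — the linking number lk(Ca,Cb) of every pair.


V(x) = -x^-4 + x^-3 + x^-1
bracket: A^-2 + A^6 - A^10, w = -2
1 component, writhe -2, over 4 crossings
det 3, colorings 9 of 3^4 — tricolorable
observation: |V(-1)| = 3: so tricolorable, since 3 divides 3


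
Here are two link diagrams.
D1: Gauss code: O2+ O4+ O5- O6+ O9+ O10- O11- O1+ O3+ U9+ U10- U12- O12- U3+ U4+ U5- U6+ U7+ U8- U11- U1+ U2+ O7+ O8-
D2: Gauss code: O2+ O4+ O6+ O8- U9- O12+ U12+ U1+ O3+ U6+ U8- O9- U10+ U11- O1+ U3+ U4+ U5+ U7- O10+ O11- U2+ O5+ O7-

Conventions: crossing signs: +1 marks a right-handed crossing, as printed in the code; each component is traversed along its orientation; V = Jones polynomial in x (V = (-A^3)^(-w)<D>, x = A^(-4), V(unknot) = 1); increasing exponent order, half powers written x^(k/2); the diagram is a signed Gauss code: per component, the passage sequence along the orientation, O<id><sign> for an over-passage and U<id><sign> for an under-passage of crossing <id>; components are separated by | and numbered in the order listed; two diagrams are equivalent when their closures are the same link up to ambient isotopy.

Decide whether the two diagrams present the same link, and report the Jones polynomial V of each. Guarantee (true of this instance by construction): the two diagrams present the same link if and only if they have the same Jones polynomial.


equivalent: yes
V(D1) = 1  (w +2, c 12, <D> = A^6)
V(D2) = 1  (w +4, c 12, <D> = A^12)
why: from 12 to 12 crossings by R-moves: one link, two diagrams


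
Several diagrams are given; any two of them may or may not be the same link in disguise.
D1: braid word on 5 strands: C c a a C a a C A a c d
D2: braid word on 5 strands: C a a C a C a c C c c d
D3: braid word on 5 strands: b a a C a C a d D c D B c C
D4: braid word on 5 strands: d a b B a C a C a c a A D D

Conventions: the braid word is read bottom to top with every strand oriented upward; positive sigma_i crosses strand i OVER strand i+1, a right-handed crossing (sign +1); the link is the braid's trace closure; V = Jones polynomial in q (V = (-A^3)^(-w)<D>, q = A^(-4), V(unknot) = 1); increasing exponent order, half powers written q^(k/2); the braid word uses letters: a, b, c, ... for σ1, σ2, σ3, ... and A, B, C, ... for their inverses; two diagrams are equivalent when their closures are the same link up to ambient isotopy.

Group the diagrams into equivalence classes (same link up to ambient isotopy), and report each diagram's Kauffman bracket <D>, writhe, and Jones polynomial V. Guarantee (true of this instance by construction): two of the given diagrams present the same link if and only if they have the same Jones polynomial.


grouping into links: {D1, D2, D3, D4}
V(D1) = q + q^2 + q^3 + q^6  (w +4, c 12, <D> = A^-12 + 1 + A^4 + A^8)
V(D2) = q + q^2 + q^3 + q^6  (w +4, c 12, <D> = A^-12 + 1 + A^4 + A^8)
D3 (bracket A^-18 + A^-6 + A^-2 + A^2; 14 crossings at w = +2): V = q + q^2 + q^3 + q^6
V(D4) = q + q^2 + q^3 + q^6  (w +2, c 14, <D> = A^-18 + A^-6 + A^-2 + A^2)
why: all 4 diagrams share one V(q), hence one class


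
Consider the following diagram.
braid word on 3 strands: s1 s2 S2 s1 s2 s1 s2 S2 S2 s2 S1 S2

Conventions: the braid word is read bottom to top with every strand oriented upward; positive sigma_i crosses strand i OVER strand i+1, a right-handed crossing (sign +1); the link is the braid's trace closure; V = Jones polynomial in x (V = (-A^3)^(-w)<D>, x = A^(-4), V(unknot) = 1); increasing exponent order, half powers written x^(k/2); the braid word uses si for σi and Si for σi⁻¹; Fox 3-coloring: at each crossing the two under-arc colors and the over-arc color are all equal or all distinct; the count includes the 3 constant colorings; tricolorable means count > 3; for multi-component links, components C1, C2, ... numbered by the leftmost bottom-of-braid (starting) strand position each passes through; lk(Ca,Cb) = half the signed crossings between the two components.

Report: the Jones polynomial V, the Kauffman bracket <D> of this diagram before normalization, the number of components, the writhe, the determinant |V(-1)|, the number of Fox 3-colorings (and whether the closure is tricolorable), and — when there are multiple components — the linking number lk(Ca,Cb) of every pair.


V = 1 + x + x^2 + x^3
<D> = A^-6 + A^-2 + A^2 + A^6 (w = +2)
3 components over 12 crossings, w = +2
lk(C1,C2): +1
lk(C1,C3) = 0
linking number lk(C2,C3) = 0
9 Fox colorings among 3^12, |V(-1)| = 0: tricolorable
why: the span of V is 3, within the link bound 12 + 3 - 1


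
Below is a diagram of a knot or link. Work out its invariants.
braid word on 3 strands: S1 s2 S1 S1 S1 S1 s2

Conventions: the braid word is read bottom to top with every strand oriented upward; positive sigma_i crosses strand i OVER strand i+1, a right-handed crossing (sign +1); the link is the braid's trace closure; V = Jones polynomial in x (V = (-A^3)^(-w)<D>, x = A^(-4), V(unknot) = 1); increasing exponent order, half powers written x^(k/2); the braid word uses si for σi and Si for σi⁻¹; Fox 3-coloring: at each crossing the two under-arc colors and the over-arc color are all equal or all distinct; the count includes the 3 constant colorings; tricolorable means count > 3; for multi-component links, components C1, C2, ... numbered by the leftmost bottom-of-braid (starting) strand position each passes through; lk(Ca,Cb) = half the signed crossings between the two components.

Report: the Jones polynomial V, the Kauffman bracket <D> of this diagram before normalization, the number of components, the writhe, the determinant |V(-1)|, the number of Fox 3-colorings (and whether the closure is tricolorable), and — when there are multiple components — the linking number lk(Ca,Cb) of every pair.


Jones polynomial: V(x) = x^(-13/2) - 2x^(-11/2) + 2x^(-9/2) - 3x^(-7/2) + 2x^(-5/2) - 2x^(-3/2) + x^(-1/2) - x^(1/2)
<D> = A^-11 - A^-7 + 2A^-3 - 2A + 3A^5 - 2A^9 + 2A^13 - A^17; writhe -3
components 2, writhe -3 (7 crossings)
linking number lk(C1,C2) = -1
3-colorings: 3 of 3^7, det 14 — not tricolorable
note: summing lk over 1 pair gives -1


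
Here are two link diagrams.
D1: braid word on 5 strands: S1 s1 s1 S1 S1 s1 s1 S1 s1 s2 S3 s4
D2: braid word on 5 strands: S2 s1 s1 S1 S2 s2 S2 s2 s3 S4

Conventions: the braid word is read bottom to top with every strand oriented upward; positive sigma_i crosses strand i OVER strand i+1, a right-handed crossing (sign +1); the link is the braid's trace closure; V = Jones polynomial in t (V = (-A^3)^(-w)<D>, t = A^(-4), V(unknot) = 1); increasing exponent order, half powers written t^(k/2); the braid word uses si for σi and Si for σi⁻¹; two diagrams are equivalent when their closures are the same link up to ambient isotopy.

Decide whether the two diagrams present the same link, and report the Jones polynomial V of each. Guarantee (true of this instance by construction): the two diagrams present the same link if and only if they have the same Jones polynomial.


equivalent: yes
D1 (bracket A^6; 12 crossings at w = +2): V = 1
V(D2) = 1  (w 0, c 10, <D> = 1)
key observation: D2 (10 crossings) and D1 (12) are Markov-related braid presentations


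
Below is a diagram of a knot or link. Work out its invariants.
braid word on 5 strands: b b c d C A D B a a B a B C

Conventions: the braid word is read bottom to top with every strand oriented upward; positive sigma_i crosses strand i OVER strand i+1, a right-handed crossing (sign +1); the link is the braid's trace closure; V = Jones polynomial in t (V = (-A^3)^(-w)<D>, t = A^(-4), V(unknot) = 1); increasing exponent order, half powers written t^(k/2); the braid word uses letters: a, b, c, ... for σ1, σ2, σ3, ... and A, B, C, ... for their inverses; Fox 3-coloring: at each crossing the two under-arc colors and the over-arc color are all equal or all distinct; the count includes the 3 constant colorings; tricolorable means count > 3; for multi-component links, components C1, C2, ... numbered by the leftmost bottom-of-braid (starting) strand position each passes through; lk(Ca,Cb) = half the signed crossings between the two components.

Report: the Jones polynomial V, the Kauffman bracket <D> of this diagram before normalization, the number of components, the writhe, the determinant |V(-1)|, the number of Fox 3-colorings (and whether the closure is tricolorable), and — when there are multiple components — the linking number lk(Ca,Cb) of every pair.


V = t^-2 + 2 + t^2
<D> = A^-8 + 2 + A^8 (w = 0)
3 components over 14 crossings, w = 0
lk(C1,C2): -1
lk(C1,C3) = 0
linking number lk(C2,C3) = +1
3 Fox colorings among 3^14, |V(-1)| = 4: not tricolorable
why: V is palindromic (span 4, det 4): t -> 1/t fixes it; necessary, not sufficient, for amphichirality


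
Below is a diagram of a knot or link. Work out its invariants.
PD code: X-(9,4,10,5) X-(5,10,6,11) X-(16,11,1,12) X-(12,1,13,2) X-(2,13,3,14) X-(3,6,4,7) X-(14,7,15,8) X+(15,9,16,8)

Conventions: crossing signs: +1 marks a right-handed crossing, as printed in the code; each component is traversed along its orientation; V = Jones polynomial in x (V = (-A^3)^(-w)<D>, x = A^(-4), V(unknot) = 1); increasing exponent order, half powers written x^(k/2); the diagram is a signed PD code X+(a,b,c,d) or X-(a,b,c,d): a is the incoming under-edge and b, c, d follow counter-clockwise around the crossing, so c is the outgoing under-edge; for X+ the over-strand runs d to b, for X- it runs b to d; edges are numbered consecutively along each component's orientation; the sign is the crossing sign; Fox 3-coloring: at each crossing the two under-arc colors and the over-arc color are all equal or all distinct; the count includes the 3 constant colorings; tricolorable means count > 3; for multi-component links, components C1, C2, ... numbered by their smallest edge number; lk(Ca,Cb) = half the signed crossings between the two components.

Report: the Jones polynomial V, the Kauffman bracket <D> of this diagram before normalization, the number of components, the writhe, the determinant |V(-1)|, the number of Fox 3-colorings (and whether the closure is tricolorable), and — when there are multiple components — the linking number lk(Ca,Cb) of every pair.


V(x) = x^-8 - 2x^-7 + x^-6 - 2x^-5 + 2x^-4 + x^-2
bracket: A^-10 + 2A^-2 - 2A^2 + A^6 - 2A^10 + A^14, w = -6
1 component, writhe -6, over 8 crossings
det 9, colorings 27 of 3^8 — tricolorable
observation: V spans 6 powers of x: at least 6 crossings in any diagram


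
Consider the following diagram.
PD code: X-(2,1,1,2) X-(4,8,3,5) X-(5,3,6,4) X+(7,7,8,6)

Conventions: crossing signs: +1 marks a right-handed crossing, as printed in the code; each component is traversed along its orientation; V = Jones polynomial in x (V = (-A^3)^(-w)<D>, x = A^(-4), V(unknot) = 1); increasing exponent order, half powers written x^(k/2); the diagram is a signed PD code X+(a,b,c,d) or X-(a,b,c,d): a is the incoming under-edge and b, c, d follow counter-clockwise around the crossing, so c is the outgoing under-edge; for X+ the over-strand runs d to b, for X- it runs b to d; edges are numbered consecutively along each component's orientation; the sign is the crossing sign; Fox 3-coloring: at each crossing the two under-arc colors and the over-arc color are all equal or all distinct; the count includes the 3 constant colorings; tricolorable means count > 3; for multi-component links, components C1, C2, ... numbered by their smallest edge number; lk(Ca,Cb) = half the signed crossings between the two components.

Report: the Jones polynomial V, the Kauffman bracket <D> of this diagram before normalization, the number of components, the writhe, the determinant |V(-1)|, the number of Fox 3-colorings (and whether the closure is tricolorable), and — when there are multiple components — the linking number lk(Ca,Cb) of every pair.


V = x^-3 + x^-2 + x^-1 + 1
<D> = A^-6 + A^-2 + A^2 + A^6 (w = -2)
3 components over 4 crossings, w = -2
lk(C1,C2): 0
lk(C1,C3) = 0
linking number lk(C2,C3) = -1
9 Fox colorings among 3^4, |V(-1)| = 0: tricolorable
why: w = -2 shifts under R1 moves; the (-A^3)^(2) factor cancels that in V


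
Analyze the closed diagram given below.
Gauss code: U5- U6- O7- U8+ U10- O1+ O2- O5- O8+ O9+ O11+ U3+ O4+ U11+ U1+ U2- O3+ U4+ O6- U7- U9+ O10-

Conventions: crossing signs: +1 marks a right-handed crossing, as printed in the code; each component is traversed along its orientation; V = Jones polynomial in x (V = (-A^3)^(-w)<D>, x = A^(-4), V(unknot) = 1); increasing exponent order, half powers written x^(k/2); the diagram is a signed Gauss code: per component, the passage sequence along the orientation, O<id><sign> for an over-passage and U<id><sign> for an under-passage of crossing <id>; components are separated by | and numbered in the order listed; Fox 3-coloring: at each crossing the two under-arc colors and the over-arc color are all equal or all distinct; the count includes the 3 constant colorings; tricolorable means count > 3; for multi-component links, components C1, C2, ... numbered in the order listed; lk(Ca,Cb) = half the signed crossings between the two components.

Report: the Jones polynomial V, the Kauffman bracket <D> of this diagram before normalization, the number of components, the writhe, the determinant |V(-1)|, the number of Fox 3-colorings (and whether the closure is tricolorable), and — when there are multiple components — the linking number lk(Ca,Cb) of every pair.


V = -x^-3 + x^-2 - x^-1 + 3 - x + x^2 - x^3
<D> = A^-9 - A^-5 + A^-1 - 3A^3 + A^7 - A^11 + A^15 (w = +1)
1 component over 11 crossings, w = +1
27 Fox colorings among 3^11, |V(-1)| = 9: tricolorable
why: det 9 = |V(-1)|; divisible by 3, so tricolorable
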